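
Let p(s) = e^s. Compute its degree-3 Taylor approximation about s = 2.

(s - 2)^3*e^(2)/6 + (s - 2)^2*e^(2)/2 + (s - 2)*e^(2) + e^(2)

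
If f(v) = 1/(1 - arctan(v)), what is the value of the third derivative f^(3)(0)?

Plug the Maclaurin series of the inner function into that of the outer and collect terms.
From the series, [v^3] f = 2/3; multiply by 3! = 6 to get 4.

4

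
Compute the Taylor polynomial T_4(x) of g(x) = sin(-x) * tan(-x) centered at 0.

Take the Cauchy product of the two expansions.
g(0) = 0
g′(0) = 0
g′′(0) = 2
g′′′(0) = 0
g^(4)(0) = 4
Dividing each by k! gives the coefficients c_0, ..., c_4.

x^4/6 + x^2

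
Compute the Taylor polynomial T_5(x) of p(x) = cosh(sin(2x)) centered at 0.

Let u equal the inner series; expand the outer function in u and truncate.
p(0) = 1
p′(0) = 0
p′′(0) = 4
p′′′(0) = 0
p^(4)(0) = -48
p^(5)(0) = 0
Then c_k = p^(k)(0)/k! gives each Taylor coefficient.

-2*x^4 + 2*x^2 + 1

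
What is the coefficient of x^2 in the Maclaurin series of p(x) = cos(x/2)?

-1/8

p(0) = 1
p′(0) = 0
p′′(0) = -1/4
So c_2 = p′′(0)/2! = -1/8.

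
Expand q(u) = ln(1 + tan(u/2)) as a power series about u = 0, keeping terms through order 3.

u^3/12 - u^2/8 + u/2

Plug the Maclaurin series of the inner function into that of the outer and collect terms.
q(0) = 0
q′(0) = 1/2
q′′(0) = -1/4
q′′′(0) = 1/2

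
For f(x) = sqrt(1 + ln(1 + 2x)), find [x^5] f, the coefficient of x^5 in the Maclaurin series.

Let u equal the inner series; expand the outer function in u and truncate.
[x^0] = 1;  [x^1] = 1;  [x^2] = -3/2;  [x^3] = 17/6;  [x^4] = -143/24;  [x^5] = 1609/120.
So c_5 = f^(5)(0)/5! = 1609/120.

1609/120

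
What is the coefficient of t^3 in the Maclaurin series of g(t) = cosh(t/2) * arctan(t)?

-5/24

Take the Cauchy product of the two expansions.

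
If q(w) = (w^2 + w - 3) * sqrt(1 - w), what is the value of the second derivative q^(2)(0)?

7/4

Shift and add copies of the series according to the polynomial's terms.
The coefficient of w^2 in the expansion is 7/8, so q′′(0) = 2! * (7/8) = 7/4.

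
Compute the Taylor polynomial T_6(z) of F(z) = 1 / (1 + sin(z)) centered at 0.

17*z^6/45 - 61*z^5/120 + 2*z^4/3 - 5*z^3/6 + z^2 - z + 1

Expand as Σ (-1)^k u^k with u equal to the inner function's series.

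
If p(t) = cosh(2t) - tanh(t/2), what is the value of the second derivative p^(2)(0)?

4

Expand each term separately and add.
The coefficient of t^2 in the expansion is 2, so p′′(0) = 2! * (2) = 4.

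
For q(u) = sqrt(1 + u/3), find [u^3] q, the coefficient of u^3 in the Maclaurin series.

1/432

q(0) = 1
q′(0) = 1/6
q′′(0) = -1/36
q′′′(0) = 1/72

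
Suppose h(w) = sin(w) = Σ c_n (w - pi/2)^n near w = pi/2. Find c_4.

1/24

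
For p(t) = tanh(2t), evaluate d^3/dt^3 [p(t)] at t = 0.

The coefficient of t^3 in the expansion is -8/3, so p′′′(0) = 3! * (-8/3) = -16.

-16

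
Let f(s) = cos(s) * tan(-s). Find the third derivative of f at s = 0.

Take the Cauchy product of the two expansions.
From the series, [s^3] f = 1/6; multiply by 3! = 6 to get 1.

1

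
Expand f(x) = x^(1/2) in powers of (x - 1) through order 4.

Compute the successive derivatives at the expansion point and divide by k!.
[(x - 1)^0] = 1;  [(x - 1)^1] = 1/2;  [(x - 1)^2] = -1/8;  [(x - 1)^3] = 1/16;  [(x - 1)^4] = -5/128.

-5*(x - 1)^4/128 + (x - 1)^3/16 - (x - 1)^2/8 + (x - 1)/2 + 1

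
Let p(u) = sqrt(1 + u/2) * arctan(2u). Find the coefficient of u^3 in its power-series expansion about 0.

Multiply the two series term by term and collect like powers.

-131/48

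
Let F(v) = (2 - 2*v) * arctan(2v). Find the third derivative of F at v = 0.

-32

Shift and add copies of the series according to the polynomial's terms.
The coefficient of v^3 in the expansion is -16/3, so F′′′(0) = 3! * (-16/3) = -32.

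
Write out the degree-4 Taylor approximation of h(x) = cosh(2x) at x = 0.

Apply the Taylor formula c_k = f^(k)(a)/k!.
h(0) = 1
h′(0) = 0
h′′(0) = 4
h′′′(0) = 0
h^(4)(0) = 16
Dividing each by k! gives the coefficients c_0, ..., c_4.

2*x^4/3 + 2*x^2 + 1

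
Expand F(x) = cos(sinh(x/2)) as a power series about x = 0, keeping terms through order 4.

Compose series: expand the inner function first, then feed it into the outer expansion.
[x^0] = 1;  [x^1] = 0;  [x^2] = -1/8;  [x^3] = 0;  [x^4] = -1/128.

-x^4/128 - x^2/8 + 1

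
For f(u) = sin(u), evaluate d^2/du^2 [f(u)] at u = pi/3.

-sqrt(3)/2

The coefficient of (u - pi/3)^2 in the expansion is -sqrt(3)/4, so f′′(pi/3) = 2! * (-sqrt(3)/4) = -sqrt(3)/2.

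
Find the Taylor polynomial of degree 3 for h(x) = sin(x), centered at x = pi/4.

h(pi/4) = sqrt(2)/2
h′(pi/4) = sqrt(2)/2
h′′(pi/4) = -sqrt(2)/2
h′′′(pi/4) = -sqrt(2)/2
The Taylor polynomial is Σ h^(k)(pi/4)/k! · (x - pi/4)^k.

-sqrt(2)*(x - pi/4)^3/12 - sqrt(2)*(x - pi/4)^2/4 + sqrt(2)*(x - pi/4)/2 + sqrt(2)/2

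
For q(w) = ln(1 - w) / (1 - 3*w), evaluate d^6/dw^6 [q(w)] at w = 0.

-212772

Use 1/(1 - r) = Σ r^k on the denominator, then take the Cauchy product.
The coefficient of w^6 in the expansion is -17731/60, so q^(6)(0) = 6! * (-17731/60) = -212772.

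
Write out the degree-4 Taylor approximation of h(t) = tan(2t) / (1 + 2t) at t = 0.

Expand each factor separately, then convolve coefficients.
h(0) = 0
h′(0) = 2
h′′(0) = -8
h′′′(0) = 64
h^(4)(0) = -512

-64*t^4/3 + 32*t^3/3 - 4*t^2 + 2*t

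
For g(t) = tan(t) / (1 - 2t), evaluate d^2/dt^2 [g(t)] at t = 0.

4

Expand each factor separately, then convolve coefficients.
The coefficient of t^2 in the expansion is 2, so g′′(0) = 2! * (2) = 4.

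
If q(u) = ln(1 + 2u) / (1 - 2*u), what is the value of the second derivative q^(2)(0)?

4

Expand 1/(denominator) as a geometric series and multiply by the numerator's series.
From the series, [u^2] q = 2; multiply by 2! = 2 to get 4.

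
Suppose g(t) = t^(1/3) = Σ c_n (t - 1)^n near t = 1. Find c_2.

[(t - 1)^0] = 1;  [(t - 1)^1] = 1/3;  [(t - 1)^2] = -1/9.

-1/9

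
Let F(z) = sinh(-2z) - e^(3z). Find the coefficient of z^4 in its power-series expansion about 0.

Combine the two series term by term.
[z^0] = -1;  [z^1] = -5;  [z^2] = -9/2;  [z^3] = -35/6;  [z^4] = -27/8.
So c_4 = F^(4)(0)/4! = -27/8.

-27/8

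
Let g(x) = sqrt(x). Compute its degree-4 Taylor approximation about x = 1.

g(1) = 1
g′(1) = 1/2
g′′(1) = -1/4
g′′′(1) = 3/8
g^(4)(1) = -15/16
Then c_k = g^(k)(1)/k! gives each Taylor coefficient.

-5*(x - 1)^4/128 + (x - 1)^3/16 - (x - 1)^2/8 + (x - 1)/2 + 1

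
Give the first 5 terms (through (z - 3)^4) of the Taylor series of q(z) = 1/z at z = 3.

q(3) = 1/3
q′(3) = -1/9
q′′(3) = 2/27
q′′′(3) = -2/27
q^(4)(3) = 8/81
Then c_k = q^(k)(3)/k! gives each Taylor coefficient.

(z - 3)^4/243 - (z - 3)^3/81 + (z - 3)^2/27 - (z - 3)/9 + 1/3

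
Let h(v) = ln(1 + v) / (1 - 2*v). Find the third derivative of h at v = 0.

20

Expand 1/(denominator) as a geometric series and multiply by the numerator's series.
From the series, [v^3] h = 10/3; multiply by 3! = 6 to get 20.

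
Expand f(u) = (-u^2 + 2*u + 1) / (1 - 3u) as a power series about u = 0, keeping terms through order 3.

Multiply each power in the prefactor through the base expansion.

42*u^3 + 14*u^2 + 5*u + 1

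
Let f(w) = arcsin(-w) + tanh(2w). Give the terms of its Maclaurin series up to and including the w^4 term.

Expand each term separately and add.

-17*w^3/6 + w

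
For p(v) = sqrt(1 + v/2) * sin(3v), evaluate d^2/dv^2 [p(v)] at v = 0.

3/2

Write out both Maclaurin series and multiply, keeping only the needed powers.
From the series, [v^2] p = 3/4; multiply by 2! = 2 to get 3/2.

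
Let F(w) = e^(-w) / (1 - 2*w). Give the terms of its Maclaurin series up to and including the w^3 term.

Expand 1/(denominator) as a geometric series and multiply by the numerator's series.
F(0) = 1
F′(0) = 1
F′′(0) = 5
F′′′(0) = 29

29*w^3/6 + 5*w^2/2 + w + 1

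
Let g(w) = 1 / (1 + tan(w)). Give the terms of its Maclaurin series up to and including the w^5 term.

Use the geometric series for the reciprocal, then substitute.
[w^0] = 1;  [w^1] = -1;  [w^2] = 1;  [w^3] = -4/3;  [w^4] = 5/3;  [w^5] = -32/15.

-32*w^5/15 + 5*w^4/3 - 4*w^3/3 + w^2 - w + 1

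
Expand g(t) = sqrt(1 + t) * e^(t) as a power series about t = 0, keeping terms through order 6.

-89*t^6/46080 + 107*t^5/3840 + 11*t^4/128 + 17*t^3/48 + 7*t^2/8 + 3*t/2 + 1

Take the Cauchy product of the two expansions.
g(0) = 1
g′(0) = 3/2
g′′(0) = 7/4
g′′′(0) = 17/8
g^(4)(0) = 33/16
g^(5)(0) = 107/32
g^(6)(0) = -89/64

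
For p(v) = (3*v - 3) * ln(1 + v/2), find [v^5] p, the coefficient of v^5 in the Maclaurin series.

-21/320

Shift and add copies of the series according to the polynomial's terms.
p(0) = 0
p′(0) = -3/2
p′′(0) = 15/4
p′′′(0) = -3
p^(4)(0) = 33/8
p^(5)(0) = -63/8
Then c_k = p^(k)(0)/k! gives each Taylor coefficient.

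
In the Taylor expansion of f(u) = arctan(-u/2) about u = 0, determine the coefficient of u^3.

Compute the successive derivatives at the expansion point and divide by k!.
[u^0] = 0;  [u^1] = -1/2;  [u^2] = 0;  [u^3] = 1/24.

1/24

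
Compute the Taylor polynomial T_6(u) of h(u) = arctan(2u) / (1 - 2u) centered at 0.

832*u^6/15 + 416*u^5/15 + 32*u^4/3 + 16*u^3/3 + 4*u^2 + 2*u

Expand each factor separately, then convolve coefficients.
h(0) = 0
h′(0) = 2
h′′(0) = 8
h′′′(0) = 32
h^(4)(0) = 256
h^(5)(0) = 3328
h^(6)(0) = 39936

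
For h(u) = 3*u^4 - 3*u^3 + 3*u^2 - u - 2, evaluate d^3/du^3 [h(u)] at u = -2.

-162

From the series, [(u + 2)^3] h = -27; multiply by 3! = 6 to get -162.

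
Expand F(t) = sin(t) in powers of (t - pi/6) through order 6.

-(t - pi/6)^6/1440 + sqrt(3)*(t - pi/6)^5/240 + (t - pi/6)^4/48 - sqrt(3)*(t - pi/6)^3/12 - (t - pi/6)^2/4 + sqrt(3)*(t - pi/6)/2 + 1/2

F(pi/6) = 1/2
F′(pi/6) = sqrt(3)/2
F′′(pi/6) = -1/2
F′′′(pi/6) = -sqrt(3)/2
F^(4)(pi/6) = 1/2
F^(5)(pi/6) = sqrt(3)/2
F^(6)(pi/6) = -1/2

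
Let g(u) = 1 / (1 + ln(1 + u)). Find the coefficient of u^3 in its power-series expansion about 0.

Expand as Σ (-1)^k u^k with u equal to the inner function's series.
g(0) = 1
g′(0) = -1
g′′(0) = 3
g′′′(0) = -14

-7/3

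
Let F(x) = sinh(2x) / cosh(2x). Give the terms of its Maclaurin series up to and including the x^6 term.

64*x^5/15 - 8*x^3/3 + 2*x

Invert the denominator's series and multiply.
F(0) = 0
F′(0) = 2
F′′(0) = 0
F′′′(0) = -16
F^(4)(0) = 0
F^(5)(0) = 512
F^(6)(0) = 0
Then c_k = F^(k)(0)/k! gives each Taylor coefficient.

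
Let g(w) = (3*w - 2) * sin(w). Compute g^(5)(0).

Multiply each power in the prefactor through the base expansion.
From the series, [w^5] g = -1/60; multiply by 5! = 120 to get -2.

-2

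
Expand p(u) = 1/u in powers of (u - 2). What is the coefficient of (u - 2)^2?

1/8

p(2) = 1/2
p′(2) = -1/4
p′′(2) = 1/4
The Taylor polynomial is Σ p^(k)(2)/k! · (u - 2)^k.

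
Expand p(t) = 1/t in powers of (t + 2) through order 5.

p(-2) = -1/2
p′(-2) = -1/4
p′′(-2) = -1/4
p′′′(-2) = -3/8
p^(4)(-2) = -3/4
p^(5)(-2) = -15/8
The Taylor polynomial is Σ p^(k)(-2)/k! · (t + 2)^k.

-(t + 2)^5/64 - (t + 2)^4/32 - (t + 2)^3/16 - (t + 2)^2/8 - (t + 2)/4 - 1/2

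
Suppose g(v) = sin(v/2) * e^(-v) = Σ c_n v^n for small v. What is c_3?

Expand each factor separately, then convolve coefficients.

11/48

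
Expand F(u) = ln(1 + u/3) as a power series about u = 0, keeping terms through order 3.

u^3/81 - u^2/18 + u/3

[u^0] = 0;  [u^1] = 1/3;  [u^2] = -1/18;  [u^3] = 1/81.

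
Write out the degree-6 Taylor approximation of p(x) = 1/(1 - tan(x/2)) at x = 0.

Compose series: expand the inner function first, then feed it into the outer expansion.
p(0) = 1
p′(0) = 1/2
p′′(0) = 1/2
p′′′(0) = 1
p^(4)(0) = 5/2
p^(5)(0) = 8
p^(6)(0) = 61/2
The Taylor polynomial is Σ p^(k)(0)/k! · x^k.

61*x^6/1440 + x^5/15 + 5*x^4/48 + x^3/6 + x^2/4 + x/2 + 1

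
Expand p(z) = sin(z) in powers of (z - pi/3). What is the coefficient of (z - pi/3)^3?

-1/12

p(pi/3) = sqrt(3)/2
p′(pi/3) = 1/2
p′′(pi/3) = -sqrt(3)/2
p′′′(pi/3) = -1/2
So c_3 = p′′′(pi/3)/3! = -1/12.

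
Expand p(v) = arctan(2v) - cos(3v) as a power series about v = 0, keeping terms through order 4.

Expand each term separately and add.
p(0) = -1
p′(0) = 2
p′′(0) = 9
p′′′(0) = -16
p^(4)(0) = -81

-27*v^4/8 - 8*v^3/3 + 9*v^2/2 + 2*v - 1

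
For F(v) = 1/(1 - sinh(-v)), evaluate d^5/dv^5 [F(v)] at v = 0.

Let u equal the inner series; expand the outer function in u and truncate.
The coefficient of v^5 in the expansion is -181/120, so F^(5)(0) = 5! * (-181/120) = -181.

-181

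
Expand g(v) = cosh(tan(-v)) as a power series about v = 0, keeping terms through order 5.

3*v^4/8 + v^2/2 + 1

Compose series: expand the inner function first, then feed it into the outer expansion.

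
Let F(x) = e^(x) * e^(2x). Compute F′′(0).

Write out both Maclaurin series and multiply, keeping only the needed powers.
From the series, [x^2] F = 9/2; multiply by 2! = 2 to get 9.

9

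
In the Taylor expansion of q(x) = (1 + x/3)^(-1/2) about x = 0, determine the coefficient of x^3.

Differentiate repeatedly and evaluate at the center.
[x^0] = 1;  [x^1] = -1/6;  [x^2] = 1/24;  [x^3] = -5/432.

-5/432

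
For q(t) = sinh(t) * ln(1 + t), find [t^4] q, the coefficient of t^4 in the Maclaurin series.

1/2

Write out both Maclaurin series and multiply, keeping only the needed powers.
q(0) = 0
q′(0) = 0
q′′(0) = 2
q′′′(0) = -3
q^(4)(0) = 12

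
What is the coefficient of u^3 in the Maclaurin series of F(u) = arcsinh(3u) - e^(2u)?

Expand each term separately and add.
F(0) = -1
F′(0) = 1
F′′(0) = -4
F′′′(0) = -35
Dividing each by k! gives the coefficients c_0, ..., c_3.

-35/6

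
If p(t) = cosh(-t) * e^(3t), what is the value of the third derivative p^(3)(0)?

36

Write out both Maclaurin series and multiply, keeping only the needed powers.
From the series, [t^3] p = 6; multiply by 3! = 6 to get 36.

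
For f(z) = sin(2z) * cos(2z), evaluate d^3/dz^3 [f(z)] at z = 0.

-32

Expand each factor separately, then convolve coefficients.
The coefficient of z^3 in the expansion is -16/3, so f′′′(0) = 3! * (-16/3) = -32.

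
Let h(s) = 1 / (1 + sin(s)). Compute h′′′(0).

-5

Write 1/(1+u) = 1 - u + u^2 - u^3 + ... and substitute the series for u.
From the series, [s^3] h = -5/6; multiply by 3! = 6 to get -5.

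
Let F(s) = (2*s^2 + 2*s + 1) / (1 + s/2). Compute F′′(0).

5/2

Multiply each power in the prefactor through the base expansion.
From the series, [s^2] F = 5/4; multiply by 2! = 2 to get 5/2.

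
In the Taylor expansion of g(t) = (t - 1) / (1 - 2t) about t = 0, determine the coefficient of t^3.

Distribute the polynomial across the series and collect like powers.
g(0) = -1
g′(0) = -1
g′′(0) = -4
g′′′(0) = -24
The Taylor polynomial is Σ g^(k)(0)/k! · t^k.

-4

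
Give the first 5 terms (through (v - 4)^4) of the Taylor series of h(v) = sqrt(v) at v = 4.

h(4) = 2
h′(4) = 1/4
h′′(4) = -1/32
h′′′(4) = 3/256
h^(4)(4) = -15/2048

-5*(v - 4)^4/16384 + (v - 4)^3/512 - (v - 4)^2/64 + (v - 4)/4 + 2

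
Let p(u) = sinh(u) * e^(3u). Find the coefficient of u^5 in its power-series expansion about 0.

62/15

Expand each factor separately, then convolve coefficients.
[u^0] = 0;  [u^1] = 1;  [u^2] = 3;  [u^3] = 14/3;  [u^4] = 5;  [u^5] = 62/15.
So c_5 = p^(5)(0)/5! = 62/15.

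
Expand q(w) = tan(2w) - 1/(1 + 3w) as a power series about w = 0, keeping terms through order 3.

Expand each term separately and add.
q(0) = -1
q′(0) = 5
q′′(0) = -18
q′′′(0) = 178
The Taylor polynomial is Σ q^(k)(0)/k! · w^k.

89*w^3/3 - 9*w^2 + 5*w - 1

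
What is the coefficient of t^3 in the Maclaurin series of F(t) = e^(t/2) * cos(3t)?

Expand each factor separately, then convolve coefficients.
F(0) = 1
F′(0) = 1/2
F′′(0) = -35/4
F′′′(0) = -107/8

-107/48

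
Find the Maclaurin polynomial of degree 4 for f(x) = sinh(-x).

-x^3/6 - x

f(0) = 0
f′(0) = -1
f′′(0) = 0
f′′′(0) = -1
f^(4)(0) = 0
Dividing each by k! gives the coefficients c_0, ..., c_4.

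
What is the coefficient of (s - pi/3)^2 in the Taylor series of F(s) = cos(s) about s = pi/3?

-1/4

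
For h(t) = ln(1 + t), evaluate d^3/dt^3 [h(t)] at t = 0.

The coefficient of t^3 in the expansion is 1/3, so h′′′(0) = 3! * (1/3) = 2.

2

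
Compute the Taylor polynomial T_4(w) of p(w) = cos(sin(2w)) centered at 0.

Compose series: expand the inner function first, then feed it into the outer expansion.
p(0) = 1
p′(0) = 0
p′′(0) = -4
p′′′(0) = 0
p^(4)(0) = 80
Then c_k = p^(k)(0)/k! gives each Taylor coefficient.

10*w^4/3 - 2*w^2 + 1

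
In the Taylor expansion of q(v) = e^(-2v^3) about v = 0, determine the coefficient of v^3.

-2

Apply the Taylor formula c_k = f^(k)(a)/k!.
q(0) = 1
q′(0) = 0
q′′(0) = 0
q′′′(0) = -12
So c_3 = q′′′(0)/3! = -2.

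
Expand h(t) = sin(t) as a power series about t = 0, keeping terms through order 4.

-t^3/6 + t

Differentiate repeatedly and evaluate at the center.
h(0) = 0
h′(0) = 1
h′′(0) = 0
h′′′(0) = -1
h^(4)(0) = 0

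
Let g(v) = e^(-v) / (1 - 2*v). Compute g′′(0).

5

Use 1/(1 - r) = Σ r^k on the denominator, then take the Cauchy product.
The coefficient of v^2 in the expansion is 5/2, so g′′(0) = 2! * (5/2) = 5.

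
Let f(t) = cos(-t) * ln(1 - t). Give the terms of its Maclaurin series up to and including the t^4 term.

Expand each factor separately, then convolve coefficients.
f(0) = 0
f′(0) = -1
f′′(0) = -1
f′′′(0) = 1
f^(4)(0) = 0

t^3/6 - t^2/2 - t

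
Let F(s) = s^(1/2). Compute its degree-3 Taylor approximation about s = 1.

[(s - 1)^0] = 1;  [(s - 1)^1] = 1/2;  [(s - 1)^2] = -1/8;  [(s - 1)^3] = 1/16.

(s - 1)^3/16 - (s - 1)^2/8 + (s - 1)/2 + 1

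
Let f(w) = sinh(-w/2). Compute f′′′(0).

-1/8

The coefficient of w^3 in the expansion is -1/48, so f′′′(0) = 3! * (-1/48) = -1/8.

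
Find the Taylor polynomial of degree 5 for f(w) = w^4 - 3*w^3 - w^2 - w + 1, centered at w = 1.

Apply the Taylor formula c_k = f^(k)(a)/k!.
[(w - 1)^0] = -3;  [(w - 1)^1] = -8;  [(w - 1)^2] = -4;  [(w - 1)^3] = 1;  [(w - 1)^4] = 1;  [(w - 1)^5] = 0.

(w - 1)^4 + (w - 1)^3 - 4*(w - 1)^2 - 8*(w - 1) - 3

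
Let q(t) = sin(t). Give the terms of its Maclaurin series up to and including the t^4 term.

Use the known series and substitute for the argument.
[t^0] = 0;  [t^1] = 1;  [t^2] = 0;  [t^3] = -1/6;  [t^4] = 0.

-t^3/6 + t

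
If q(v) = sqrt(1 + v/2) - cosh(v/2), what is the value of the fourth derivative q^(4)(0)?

Add the two expansions coefficient-wise.
From the series, [v^4] q = -31/6144; multiply by 4! = 24 to get -31/256.

-31/256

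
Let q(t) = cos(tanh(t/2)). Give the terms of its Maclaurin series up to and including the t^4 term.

3*t^4/128 - t^2/8 + 1

Compose series: expand the inner function first, then feed it into the outer expansion.
[t^0] = 1;  [t^1] = 0;  [t^2] = -1/8;  [t^3] = 0;  [t^4] = 3/128.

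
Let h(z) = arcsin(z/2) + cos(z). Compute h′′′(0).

Expand each term separately and add.
The coefficient of z^3 in the expansion is 1/48, so h′′′(0) = 3! * (1/48) = 1/8.

1/8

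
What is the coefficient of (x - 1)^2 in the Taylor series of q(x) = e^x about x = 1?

e/2

c_2 = q′′(1)/2! = e/2.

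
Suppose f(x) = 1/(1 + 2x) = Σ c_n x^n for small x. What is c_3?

f(0) = 1
f′(0) = -2
f′′(0) = 8
f′′′(0) = -48
So c_3 = f′′′(0)/3! = -8.

-8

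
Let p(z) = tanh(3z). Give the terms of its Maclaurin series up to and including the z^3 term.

p(0) = 0
p′(0) = 3
p′′(0) = 0
p′′′(0) = -54
The Taylor polynomial is Σ p^(k)(0)/k! · z^k.

-9*z^3 + 3*z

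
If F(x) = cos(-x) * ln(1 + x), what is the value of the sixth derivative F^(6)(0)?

Multiply the two series term by term and collect like powers.
The coefficient of x^6 in the expansion is -1/16, so F^(6)(0) = 6! * (-1/16) = -45.

-45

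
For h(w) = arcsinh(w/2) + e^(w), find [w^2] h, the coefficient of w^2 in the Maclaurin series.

Combine the two series term by term.
h(0) = 1
h′(0) = 3/2
h′′(0) = 1

1/2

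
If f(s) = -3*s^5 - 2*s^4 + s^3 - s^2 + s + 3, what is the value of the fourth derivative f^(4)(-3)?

1032

The coefficient of (s + 3)^4 in the expansion is 43, so f^(4)(-3) = 4! * (43) = 1032.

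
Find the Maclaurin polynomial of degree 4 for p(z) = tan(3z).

p(0) = 0
p′(0) = 3
p′′(0) = 0
p′′′(0) = 54
p^(4)(0) = 0
The Taylor polynomial is Σ p^(k)(0)/k! · z^k.

9*z^3 + 3*z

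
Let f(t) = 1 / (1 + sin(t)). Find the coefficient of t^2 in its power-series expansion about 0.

1

Expand as Σ (-1)^k u^k with u equal to the inner function's series.
f(0) = 1
f′(0) = -1
f′′(0) = 2
Then c_k = f^(k)(0)/k! gives each Taylor coefficient.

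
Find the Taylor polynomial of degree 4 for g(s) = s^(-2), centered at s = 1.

g(1) = 1
g′(1) = -2
g′′(1) = 6
g′′′(1) = -24
g^(4)(1) = 120

5*(s - 1)^4 - 4*(s - 1)^3 + 3*(s - 1)^2 - 2*(s - 1) + 1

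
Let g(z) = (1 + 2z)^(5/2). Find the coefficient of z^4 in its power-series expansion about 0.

-5/8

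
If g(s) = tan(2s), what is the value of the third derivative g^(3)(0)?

16

The coefficient of s^3 in the expansion is 8/3, so g′′′(0) = 3! * (8/3) = 16.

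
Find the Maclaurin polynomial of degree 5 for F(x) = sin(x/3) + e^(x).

Expand each term separately and add.
F(0) = 1
F′(0) = 4/3
F′′(0) = 1
F′′′(0) = 26/27
F^(4)(0) = 1
F^(5)(0) = 244/243

61*x^5/7290 + x^4/24 + 13*x^3/81 + x^2/2 + 4*x/3 + 1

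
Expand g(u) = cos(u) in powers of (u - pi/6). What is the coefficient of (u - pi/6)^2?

Use the known series and substitute for the argument.
g(pi/6) = sqrt(3)/2
g′(pi/6) = -1/2
g′′(pi/6) = -sqrt(3)/2
So c_2 = g′′(pi/6)/2! = -sqrt(3)/4.

-sqrt(3)/4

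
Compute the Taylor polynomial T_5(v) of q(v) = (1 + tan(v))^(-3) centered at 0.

Let u equal the inner series; expand the outer function in u and truncate.
q(0) = 1
q′(0) = -3
q′′(0) = 12
q′′′(0) = -66
q^(4)(0) = 456
q^(5)(0) = -3768

-157*v^5/5 + 19*v^4 - 11*v^3 + 6*v^2 - 3*v + 1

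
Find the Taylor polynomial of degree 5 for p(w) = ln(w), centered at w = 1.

p(1) = 0
p′(1) = 1
p′′(1) = -1
p′′′(1) = 2
p^(4)(1) = -6
p^(5)(1) = 24
The Taylor polynomial is Σ p^(k)(1)/k! · (w - 1)^k.

(w - 1)^5/5 - (w - 1)^4/4 + (w - 1)^3/3 - (w - 1)^2/2 + (w - 1)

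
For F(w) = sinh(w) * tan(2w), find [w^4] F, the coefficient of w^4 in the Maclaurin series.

3

Expand each factor separately, then convolve coefficients.
F(0) = 0
F′(0) = 0
F′′(0) = 4
F′′′(0) = 0
F^(4)(0) = 72
Dividing each by k! gives the coefficients c_0, ..., c_4.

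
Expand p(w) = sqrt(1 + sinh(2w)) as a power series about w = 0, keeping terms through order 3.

7*w^3/6 - w^2/2 + w + 1

Plug the Maclaurin series of the inner function into that of the outer and collect terms.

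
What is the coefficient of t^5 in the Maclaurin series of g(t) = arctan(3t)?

243/5

Differentiate repeatedly and evaluate at the center.
[t^0] = 0;  [t^1] = 3;  [t^2] = 0;  [t^3] = -9;  [t^4] = 0;  [t^5] = 243/5.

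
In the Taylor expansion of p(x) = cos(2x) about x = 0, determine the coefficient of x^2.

p(0) = 1
p′(0) = 0
p′′(0) = -4
So c_2 = p′′(0)/2! = -2.

-2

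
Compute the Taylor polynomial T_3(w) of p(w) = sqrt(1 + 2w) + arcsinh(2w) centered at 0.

-5*w^3/6 - w^2/2 + 3*w + 1

Add the two expansions coefficient-wise.
[w^0] = 1;  [w^1] = 3;  [w^2] = -1/2;  [w^3] = -5/6.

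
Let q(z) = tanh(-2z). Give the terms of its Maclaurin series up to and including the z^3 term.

8*z^3/3 - 2*z

Differentiate repeatedly and evaluate at the center.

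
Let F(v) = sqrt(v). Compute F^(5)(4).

105/16384

From the series, [(v - 4)^5] F = 7/131072; multiply by 5! = 120 to get 105/16384.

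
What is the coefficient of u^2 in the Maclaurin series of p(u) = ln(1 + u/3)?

-1/18

c_2 = p′′(0)/2! = -1/18.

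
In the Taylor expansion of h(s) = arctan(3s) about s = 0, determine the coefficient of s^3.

Apply the Taylor formula c_k = f^(k)(a)/k!.
So c_3 = h′′′(0)/3! = -9.

-9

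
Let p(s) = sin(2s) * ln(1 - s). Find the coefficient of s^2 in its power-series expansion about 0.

-2

Write out both Maclaurin series and multiply, keeping only the needed powers.
[s^0] = 0;  [s^1] = 0;  [s^2] = -2.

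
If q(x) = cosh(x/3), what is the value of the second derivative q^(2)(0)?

1/9

The coefficient of x^2 in the expansion is 1/18, so q′′(0) = 2! * (1/18) = 1/9.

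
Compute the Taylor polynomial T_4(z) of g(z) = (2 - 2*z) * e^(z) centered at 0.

-z^4/4 - 2*z^3/3 - z^2 + 2

Multiply each power in the prefactor through the base expansion.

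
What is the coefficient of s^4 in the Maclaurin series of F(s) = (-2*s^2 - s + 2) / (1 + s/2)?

-1/4

Distribute the polynomial across the series and collect like powers.
F(0) = 2
F′(0) = -2
F′′(0) = -2
F′′′(0) = 3
F^(4)(0) = -6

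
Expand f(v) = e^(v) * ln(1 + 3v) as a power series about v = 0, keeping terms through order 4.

Write out both Maclaurin series and multiply, keeping only the needed powers.
f(0) = 0
f′(0) = 3
f′′(0) = -3
f′′′(0) = 36
f^(4)(0) = -312
Then c_k = f^(k)(0)/k! gives each Taylor coefficient.

-13*v^4 + 6*v^3 - 3*v^2/2 + 3*v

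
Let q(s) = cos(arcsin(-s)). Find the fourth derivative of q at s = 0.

Plug the Maclaurin series of the inner function into that of the outer and collect terms.
The coefficient of s^4 in the expansion is -1/8, so q^(4)(0) = 4! * (-1/8) = -3.

-3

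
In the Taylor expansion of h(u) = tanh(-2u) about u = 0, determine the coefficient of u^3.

8/3

Differentiate repeatedly and evaluate at the center.
h(0) = 0
h′(0) = -2
h′′(0) = 0
h′′′(0) = 16
Then c_k = h^(k)(0)/k! gives each Taylor coefficient.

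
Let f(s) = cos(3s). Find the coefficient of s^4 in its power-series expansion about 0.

27/8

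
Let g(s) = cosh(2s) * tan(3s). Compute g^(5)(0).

6288

Multiply the two series term by term and collect like powers.
The coefficient of s^5 in the expansion is 262/5, so g^(5)(0) = 5! * (262/5) = 6288.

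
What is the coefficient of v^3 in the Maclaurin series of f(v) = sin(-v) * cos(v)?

2/3

Take the Cauchy product of the two expansions.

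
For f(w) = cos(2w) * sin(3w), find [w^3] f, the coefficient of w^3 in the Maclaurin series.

-21/2

Multiply the two series term by term and collect like powers.
f(0) = 0
f′(0) = 3
f′′(0) = 0
f′′′(0) = -63
Then c_k = f^(k)(0)/k! gives each Taylor coefficient.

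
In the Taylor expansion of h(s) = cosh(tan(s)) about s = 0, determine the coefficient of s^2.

1/2

Plug the Maclaurin series of the inner function into that of the outer and collect terms.
So c_2 = h′′(0)/2! = 1/2.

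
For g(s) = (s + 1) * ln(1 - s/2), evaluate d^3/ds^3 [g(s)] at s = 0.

Multiply each power in the prefactor through the base expansion.
The coefficient of s^3 in the expansion is -1/6, so g′′′(0) = 3! * (-1/6) = -1.

-1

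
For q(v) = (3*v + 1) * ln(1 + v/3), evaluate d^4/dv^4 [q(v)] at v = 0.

Distribute the polynomial across the series and collect like powers.
From the series, [v^4] q = 11/324; multiply by 4! = 24 to get 22/27.

22/27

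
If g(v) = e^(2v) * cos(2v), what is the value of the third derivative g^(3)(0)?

Expand each factor separately, then convolve coefficients.
The coefficient of v^3 in the expansion is -8/3, so g′′′(0) = 3! * (-8/3) = -16.

-16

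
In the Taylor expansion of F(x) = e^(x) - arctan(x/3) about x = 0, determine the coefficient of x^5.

73/9720

Add the two expansions coefficient-wise.
[x^0] = 1;  [x^1] = 2/3;  [x^2] = 1/2;  [x^3] = 29/162;  [x^4] = 1/24;  [x^5] = 73/9720.
So c_5 = F^(5)(0)/5! = 73/9720.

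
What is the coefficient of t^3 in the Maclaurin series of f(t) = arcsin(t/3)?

1/162

f(0) = 0
f′(0) = 1/3
f′′(0) = 0
f′′′(0) = 1/27
Then c_k = f^(k)(0)/k! gives each Taylor coefficient.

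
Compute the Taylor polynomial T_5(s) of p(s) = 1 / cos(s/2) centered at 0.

5*s^4/384 + s^2/8 + 1

Invert the denominator's series and multiply.
p(0) = 1
p′(0) = 0
p′′(0) = 1/4
p′′′(0) = 0
p^(4)(0) = 5/16
p^(5)(0) = 0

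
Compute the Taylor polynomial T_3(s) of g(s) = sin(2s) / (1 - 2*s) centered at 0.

20*s^3/3 + 4*s^2 + 2*s

Multiply the numerator's expansion by the denominator's geometric series.
[s^0] = 0;  [s^1] = 2;  [s^2] = 4;  [s^3] = 20/3.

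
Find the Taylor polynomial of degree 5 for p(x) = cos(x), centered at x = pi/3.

p(pi/3) = 1/2
p′(pi/3) = -sqrt(3)/2
p′′(pi/3) = -1/2
p′′′(pi/3) = sqrt(3)/2
p^(4)(pi/3) = 1/2
p^(5)(pi/3) = -sqrt(3)/2

-sqrt(3)*(x - pi/3)^5/240 + (x - pi/3)^4/48 + sqrt(3)*(x - pi/3)^3/12 - (x - pi/3)^2/4 - sqrt(3)*(x - pi/3)/2 + 1/2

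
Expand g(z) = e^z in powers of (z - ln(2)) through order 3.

(z - ln(2))^3/3 + (z - ln(2))^2 + 2*(z - ln(2)) + 2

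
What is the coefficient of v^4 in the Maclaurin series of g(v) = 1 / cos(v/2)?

5/384

Divide the numerator series by the denominator series (power-series long division).
[v^0] = 1;  [v^1] = 0;  [v^2] = 1/8;  [v^3] = 0;  [v^4] = 5/384.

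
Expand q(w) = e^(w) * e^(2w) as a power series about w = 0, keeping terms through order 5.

Take the Cauchy product of the two expansions.
q(0) = 1
q′(0) = 3
q′′(0) = 9
q′′′(0) = 27
q^(4)(0) = 81
q^(5)(0) = 243

81*w^5/40 + 27*w^4/8 + 9*w^3/2 + 9*w^2/2 + 3*w + 1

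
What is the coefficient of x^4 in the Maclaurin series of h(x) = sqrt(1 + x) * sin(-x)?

Take the Cauchy product of the two expansions.
h(0) = 0
h′(0) = -1
h′′(0) = -1
h′′′(0) = 7/4
h^(4)(0) = 1/2
So c_4 = h^(4)(0)/4! = 1/48.

1/48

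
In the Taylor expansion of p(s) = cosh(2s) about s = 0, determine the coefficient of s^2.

p(0) = 1
p′(0) = 0
p′′(0) = 4
The Taylor polynomial is Σ p^(k)(0)/k! · s^k.

2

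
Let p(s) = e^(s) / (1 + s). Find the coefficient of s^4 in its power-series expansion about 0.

Write out both Maclaurin series and multiply, keeping only the needed powers.
p(0) = 1
p′(0) = 0
p′′(0) = 1
p′′′(0) = -2
p^(4)(0) = 9
So c_4 = p^(4)(0)/4! = 3/8.

3/8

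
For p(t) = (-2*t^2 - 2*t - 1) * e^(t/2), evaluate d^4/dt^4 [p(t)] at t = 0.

Shift and add copies of the series according to the polynomial's terms.
From the series, [t^4] p = -113/384; multiply by 4! = 24 to get -113/16.

-113/16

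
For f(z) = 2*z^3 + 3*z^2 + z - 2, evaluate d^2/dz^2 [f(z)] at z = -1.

-6

The coefficient of (z + 1)^2 in the expansion is -3, so f′′(-1) = 2! * (-3) = -6.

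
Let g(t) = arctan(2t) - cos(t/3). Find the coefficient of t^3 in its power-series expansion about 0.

Combine the two series term by term.
g(0) = -1
g′(0) = 2
g′′(0) = 1/9
g′′′(0) = -16
So c_3 = g′′′(0)/3! = -8/3.

-8/3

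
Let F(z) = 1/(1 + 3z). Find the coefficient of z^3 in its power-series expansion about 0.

Apply the Taylor formula c_k = f^(k)(a)/k!.
F(0) = 1
F′(0) = -3
F′′(0) = 18
F′′′(0) = -162
Then c_k = F^(k)(0)/k! gives each Taylor coefficient.

-27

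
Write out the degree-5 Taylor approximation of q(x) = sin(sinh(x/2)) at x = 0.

Plug the Maclaurin series of the inner function into that of the outer and collect terms.
q(0) = 0
q′(0) = 1/2
q′′(0) = 0
q′′′(0) = 0
q^(4)(0) = 0
q^(5)(0) = -1/4

-x^5/480 + x/2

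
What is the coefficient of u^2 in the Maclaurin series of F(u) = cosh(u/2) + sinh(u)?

1/8

Expand each term separately and add.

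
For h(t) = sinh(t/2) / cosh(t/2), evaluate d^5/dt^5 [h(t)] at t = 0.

Invert the denominator's series and multiply.
The coefficient of t^5 in the expansion is 1/240, so h^(5)(0) = 5! * (1/240) = 1/2.

1/2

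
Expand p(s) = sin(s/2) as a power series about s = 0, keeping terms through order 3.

-s^3/48 + s/2

p(0) = 0
p′(0) = 1/2
p′′(0) = 0
p′′′(0) = -1/8
The Taylor polynomial is Σ p^(k)(0)/k! · s^k.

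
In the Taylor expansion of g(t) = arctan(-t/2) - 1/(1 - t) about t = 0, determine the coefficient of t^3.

-23/24

Combine the two series term by term.
g(0) = -1
g′(0) = -3/2
g′′(0) = -2
g′′′(0) = -23/4
So c_3 = g′′′(0)/3! = -23/24.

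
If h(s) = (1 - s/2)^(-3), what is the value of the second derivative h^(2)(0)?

From the series, [s^2] h = 3/2; multiply by 2! = 2 to get 3.

3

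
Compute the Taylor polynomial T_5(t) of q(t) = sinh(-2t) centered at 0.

-4*t^5/15 - 4*t^3/3 - 2*t

Compute the successive derivatives at the expansion point and divide by k!.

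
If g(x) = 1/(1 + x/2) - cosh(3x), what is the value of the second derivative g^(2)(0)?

-17/2

Combine the two series term by term.
The coefficient of x^2 in the expansion is -17/4, so g′′(0) = 2! * (-17/4) = -17/2.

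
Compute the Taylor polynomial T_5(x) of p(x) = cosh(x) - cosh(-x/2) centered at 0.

5*x^4/128 + 3*x^2/8

Combine the two series term by term.
[x^0] = 0;  [x^1] = 0;  [x^2] = 3/8;  [x^3] = 0;  [x^4] = 5/128;  [x^5] = 0.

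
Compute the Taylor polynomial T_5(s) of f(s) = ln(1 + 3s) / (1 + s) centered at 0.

1707*s^5/20 - 147*s^4/4 + 33*s^3/2 - 15*s^2/2 + 3*s

Expand each factor separately, then convolve coefficients.
f(0) = 0
f′(0) = 3
f′′(0) = -15
f′′′(0) = 99
f^(4)(0) = -882
f^(5)(0) = 10242
The Taylor polynomial is Σ f^(k)(0)/k! · s^k.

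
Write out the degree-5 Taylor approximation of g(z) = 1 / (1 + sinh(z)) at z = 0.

-181*z^5/120 + 4*z^4/3 - 7*z^3/6 + z^2 - z + 1

Use the geometric series for the reciprocal, then substitute.
g(0) = 1
g′(0) = -1
g′′(0) = 2
g′′′(0) = -7
g^(4)(0) = 32
g^(5)(0) = -181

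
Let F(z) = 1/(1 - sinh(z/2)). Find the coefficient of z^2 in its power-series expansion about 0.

Substitute the inner expansion into the outer series and collect powers.
So c_2 = F′′(0)/2! = 1/4.

1/4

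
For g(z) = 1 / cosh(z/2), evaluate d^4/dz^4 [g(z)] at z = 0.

Write the quotient as an unknown series and match coefficients against numerator = denominator · series.
The coefficient of z^4 in the expansion is 5/384, so g^(4)(0) = 4! * (5/384) = 5/16.

5/16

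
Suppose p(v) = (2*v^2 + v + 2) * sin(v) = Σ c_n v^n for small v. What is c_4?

-1/6

Multiply each power in the prefactor through the base expansion.
p(0) = 0
p′(0) = 2
p′′(0) = 2
p′′′(0) = 10
p^(4)(0) = -4
So c_4 = p^(4)(0)/4! = -1/6.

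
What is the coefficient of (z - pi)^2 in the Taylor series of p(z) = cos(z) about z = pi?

1/2

p(pi) = -1
p′(pi) = 0
p′′(pi) = 1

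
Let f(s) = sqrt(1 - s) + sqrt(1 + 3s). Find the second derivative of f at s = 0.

Expand each term separately and add.
From the series, [s^2] f = -5/4; multiply by 2! = 2 to get -5/2.

-5/2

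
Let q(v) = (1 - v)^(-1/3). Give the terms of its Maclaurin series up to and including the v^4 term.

q(0) = 1
q′(0) = 1/3
q′′(0) = 4/9
q′′′(0) = 28/27
q^(4)(0) = 280/81
Then c_k = q^(k)(0)/k! gives each Taylor coefficient.

35*v^4/243 + 14*v^3/81 + 2*v^2/9 + v/3 + 1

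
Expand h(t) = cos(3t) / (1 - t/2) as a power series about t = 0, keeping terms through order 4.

Expand each factor separately, then convolve coefficients.

37*t^4/16 - 17*t^3/8 - 17*t^2/4 + t/2 + 1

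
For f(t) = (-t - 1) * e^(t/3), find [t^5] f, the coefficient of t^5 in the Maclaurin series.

Shift and add copies of the series according to the polynomial's terms.
f(0) = -1
f′(0) = -4/3
f′′(0) = -7/9
f′′′(0) = -10/27
f^(4)(0) = -13/81
f^(5)(0) = -16/243
So c_5 = f^(5)(0)/5! = -2/3645.

-2/3645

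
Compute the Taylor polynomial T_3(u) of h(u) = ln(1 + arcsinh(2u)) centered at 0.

4*u^3/3 - 2*u^2 + 2*u

Plug the Maclaurin series of the inner function into that of the outer and collect terms.
[u^0] = 0;  [u^1] = 2;  [u^2] = -2;  [u^3] = 4/3.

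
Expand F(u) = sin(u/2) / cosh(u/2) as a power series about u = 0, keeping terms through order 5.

Invert the denominator's series and multiply.

3*u^5/320 - u^3/12 + u/2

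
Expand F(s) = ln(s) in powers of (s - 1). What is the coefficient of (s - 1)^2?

F(1) = 0
F′(1) = 1
F′′(1) = -1

-1/2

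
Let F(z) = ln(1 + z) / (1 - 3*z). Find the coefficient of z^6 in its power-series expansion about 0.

12581/60

Expand 1/(denominator) as a geometric series and multiply by the numerator's series.
F(0) = 0
F′(0) = 1
F′′(0) = 5
F′′′(0) = 47
F^(4)(0) = 558
F^(5)(0) = 8394
F^(6)(0) = 150972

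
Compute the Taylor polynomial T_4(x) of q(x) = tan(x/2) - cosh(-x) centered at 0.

-x^4/24 + x^3/24 - x^2/2 + x/2 - 1

Expand each term separately and add.
q(0) = -1
q′(0) = 1/2
q′′(0) = -1
q′′′(0) = 1/4
q^(4)(0) = -1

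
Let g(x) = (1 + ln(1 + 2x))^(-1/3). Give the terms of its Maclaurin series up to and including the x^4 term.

2684*x^4/243 - 328*x^3/81 + 14*x^2/9 - 2*x/3 + 1

Compose series: expand the inner function first, then feed it into the outer expansion.
g(0) = 1
g′(0) = -2/3
g′′(0) = 28/9
g′′′(0) = -656/27
g^(4)(0) = 21472/81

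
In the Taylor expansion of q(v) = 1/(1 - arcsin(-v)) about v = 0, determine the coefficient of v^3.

-7/6

Substitute the inner expansion into the outer series and collect powers.
q(0) = 1
q′(0) = -1
q′′(0) = 2
q′′′(0) = -7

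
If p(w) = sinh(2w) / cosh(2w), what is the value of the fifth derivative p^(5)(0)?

Divide the numerator series by the denominator series (power-series long division).
The coefficient of w^5 in the expansion is 64/15, so p^(5)(0) = 5! * (64/15) = 512.

512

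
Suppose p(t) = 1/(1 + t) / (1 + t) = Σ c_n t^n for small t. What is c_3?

-4

Take the Cauchy product of the two expansions.
So c_3 = p′′′(0)/3! = -4.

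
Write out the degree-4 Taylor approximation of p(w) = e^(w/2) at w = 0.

Differentiate repeatedly and evaluate at the center.
p(0) = 1
p′(0) = 1/2
p′′(0) = 1/4
p′′′(0) = 1/8
p^(4)(0) = 1/16

w^4/384 + w^3/48 + w^2/8 + w/2 + 1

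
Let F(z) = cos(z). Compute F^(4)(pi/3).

1/2

The coefficient of (z - pi/3)^4 in the expansion is 1/48, so F^(4)(pi/3) = 4! * (1/48) = 1/2.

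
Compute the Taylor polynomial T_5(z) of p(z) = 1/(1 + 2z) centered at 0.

-32*z^5 + 16*z^4 - 8*z^3 + 4*z^2 - 2*z + 1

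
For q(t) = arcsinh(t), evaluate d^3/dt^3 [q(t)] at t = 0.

Use the known series and substitute for the argument.
The coefficient of t^3 in the expansion is -1/6, so q′′′(0) = 3! * (-1/6) = -1.

-1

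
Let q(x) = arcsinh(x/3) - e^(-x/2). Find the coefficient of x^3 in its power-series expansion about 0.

Add the two expansions coefficient-wise.
[x^0] = -1;  [x^1] = 5/6;  [x^2] = -1/8;  [x^3] = 19/1296.

19/1296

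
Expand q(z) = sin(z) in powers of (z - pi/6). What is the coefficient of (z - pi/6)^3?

[(z - pi/6)^0] = 1/2;  [(z - pi/6)^1] = sqrt(3)/2;  [(z - pi/6)^2] = -1/4;  [(z - pi/6)^3] = -sqrt(3)/12.
So c_3 = q′′′(pi/6)/3! = -sqrt(3)/12.

-sqrt(3)/12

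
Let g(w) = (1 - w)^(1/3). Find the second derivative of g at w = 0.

The coefficient of w^2 in the expansion is -1/9, so g′′(0) = 2! * (-1/9) = -2/9.

-2/9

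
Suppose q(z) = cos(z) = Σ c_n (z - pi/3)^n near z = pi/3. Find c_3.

Apply the Taylor formula c_k = f^(k)(a)/k!.
So c_3 = q′′′(pi/3)/3! = sqrt(3)/12.

sqrt(3)/12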